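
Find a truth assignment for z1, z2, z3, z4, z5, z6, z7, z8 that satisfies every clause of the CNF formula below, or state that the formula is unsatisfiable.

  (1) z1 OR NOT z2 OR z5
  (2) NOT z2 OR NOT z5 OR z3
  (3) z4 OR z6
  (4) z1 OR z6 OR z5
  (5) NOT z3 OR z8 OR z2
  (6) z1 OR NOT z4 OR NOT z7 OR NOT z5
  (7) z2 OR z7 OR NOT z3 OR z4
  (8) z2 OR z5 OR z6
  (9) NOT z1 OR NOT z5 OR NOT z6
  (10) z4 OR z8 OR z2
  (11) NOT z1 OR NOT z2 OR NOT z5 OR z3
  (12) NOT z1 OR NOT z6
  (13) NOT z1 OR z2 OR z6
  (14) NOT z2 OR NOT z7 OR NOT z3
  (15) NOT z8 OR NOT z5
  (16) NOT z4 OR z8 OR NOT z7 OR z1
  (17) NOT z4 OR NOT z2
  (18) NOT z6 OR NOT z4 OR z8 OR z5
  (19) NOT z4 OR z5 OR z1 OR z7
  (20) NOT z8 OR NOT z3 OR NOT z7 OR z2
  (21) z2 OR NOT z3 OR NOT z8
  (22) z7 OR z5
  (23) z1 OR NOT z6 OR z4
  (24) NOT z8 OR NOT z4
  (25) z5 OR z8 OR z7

z1: false,  z2: false,  z3: false,  z4: true,  z5: true,  z6: true,  z7: false,  z8: false

Branch on z4: set z4 = true.
(NOT z2) alone gives z2 = false.
(NOT z8) alone gives z8 = false.
(NOT z3) alone gives z3 = false.
Branch on z5: set z5 = true.
Branch on z1: set z1 = false.
(NOT z7) alone gives z7 = false.
No clause remains; z6 is free.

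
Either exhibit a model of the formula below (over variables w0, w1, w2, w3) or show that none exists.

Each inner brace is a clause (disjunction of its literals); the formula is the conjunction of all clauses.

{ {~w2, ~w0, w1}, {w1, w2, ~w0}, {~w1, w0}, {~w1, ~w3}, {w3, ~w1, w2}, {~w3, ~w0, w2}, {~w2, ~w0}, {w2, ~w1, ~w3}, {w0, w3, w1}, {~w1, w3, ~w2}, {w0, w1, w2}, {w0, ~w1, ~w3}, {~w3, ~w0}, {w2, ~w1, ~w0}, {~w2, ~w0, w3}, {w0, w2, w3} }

Case w1 = 0:
Case w2 = 1:
(~w0) alone gives w0 = 0.
(w3) alone gives w3 = 1.
All clauses are satisfied.

w0: 0,  w1: 0,  w2: 1,  w3: 1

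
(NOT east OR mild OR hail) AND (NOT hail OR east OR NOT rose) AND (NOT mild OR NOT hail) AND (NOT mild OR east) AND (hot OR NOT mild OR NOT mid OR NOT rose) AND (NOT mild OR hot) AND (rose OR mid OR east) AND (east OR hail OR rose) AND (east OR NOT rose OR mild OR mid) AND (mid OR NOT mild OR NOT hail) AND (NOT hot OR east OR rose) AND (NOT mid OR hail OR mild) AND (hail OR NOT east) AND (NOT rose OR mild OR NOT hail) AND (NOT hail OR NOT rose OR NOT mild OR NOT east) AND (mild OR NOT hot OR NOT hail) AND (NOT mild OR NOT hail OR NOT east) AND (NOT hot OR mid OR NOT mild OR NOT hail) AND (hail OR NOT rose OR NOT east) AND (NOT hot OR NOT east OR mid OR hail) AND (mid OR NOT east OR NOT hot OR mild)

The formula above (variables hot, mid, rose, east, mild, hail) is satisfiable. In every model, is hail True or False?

True

Suppose hail = false.
The clause (NOT east) is unit, so east = false.
The clause (NOT mild) is unit, so mild = false.
The clause (rose) is unit, so rose = true.
The clause (mid) is unit, so mid = true.
Now (NOT mid) is unsatisfied and unit — conflict.
So every satisfying assignment has hail = True.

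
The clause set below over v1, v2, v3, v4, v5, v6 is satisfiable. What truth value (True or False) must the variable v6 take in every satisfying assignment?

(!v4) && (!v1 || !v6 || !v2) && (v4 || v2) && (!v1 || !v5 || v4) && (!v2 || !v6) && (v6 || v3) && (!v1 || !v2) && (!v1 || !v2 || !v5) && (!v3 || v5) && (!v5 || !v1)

False

Suppose v6 = true.
From the singleton clause (!v4), v4 = false.
From the singleton clause (v2), v2 = true.
Now (!v2) is unsatisfied and unit — conflict.
So every satisfying assignment has v6 = False.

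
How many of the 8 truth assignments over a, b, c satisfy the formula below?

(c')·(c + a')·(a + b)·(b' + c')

There are 2^3 = 8 truth assignments over (a, b, c).
Split on b. With b = 1, the clauses containing b are satisfied and b' drops from the rest; 1 of the 2^2 = 4 assignments to the other variables satisfy what remains.
With b = 0, by the same count on the reduced clause set, 0 assignments work.
Total: 1 + 0 = 1.

1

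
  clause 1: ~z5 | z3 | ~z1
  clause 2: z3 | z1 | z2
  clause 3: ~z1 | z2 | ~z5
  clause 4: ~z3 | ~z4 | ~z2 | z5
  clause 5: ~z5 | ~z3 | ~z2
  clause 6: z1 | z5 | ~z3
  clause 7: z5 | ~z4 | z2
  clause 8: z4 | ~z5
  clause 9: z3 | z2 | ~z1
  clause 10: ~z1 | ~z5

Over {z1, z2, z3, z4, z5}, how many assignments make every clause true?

There are 2^5 = 32 truth assignments over (z1, z2, z3, z4, z5).
Split on z5. With z5 = 1, the clauses containing z5 are satisfied and ~z5 drops from the rest; 2 of the 2^4 = 16 assignments to the other variables satisfy what remains.
With z5 = 0, by the same count on the reduced clause set, 6 assignments work.
(One model: z1=F, z2=F, z3=T, z4=T, z5=T.)
Total: 2 + 6 = 8.

8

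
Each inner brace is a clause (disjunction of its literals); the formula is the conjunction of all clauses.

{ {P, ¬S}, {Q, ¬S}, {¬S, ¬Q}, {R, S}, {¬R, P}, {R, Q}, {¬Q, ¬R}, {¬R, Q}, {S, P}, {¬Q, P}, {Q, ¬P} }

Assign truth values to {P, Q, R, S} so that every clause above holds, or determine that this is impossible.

Try P = True.
The clause (Q) is unit, so Q = True.
The clause (¬S) is unit, so S = False.
The clause (R) is unit, so R = True.
But (¬R) is also a unit clause — contradiction.
Backtrack on P: now try P = False.
The clause (¬S) is unit, so S = False.
But (S) is also a unit clause — contradiction.
Either choice for P ends in contradiction.

UNSATISFIABLE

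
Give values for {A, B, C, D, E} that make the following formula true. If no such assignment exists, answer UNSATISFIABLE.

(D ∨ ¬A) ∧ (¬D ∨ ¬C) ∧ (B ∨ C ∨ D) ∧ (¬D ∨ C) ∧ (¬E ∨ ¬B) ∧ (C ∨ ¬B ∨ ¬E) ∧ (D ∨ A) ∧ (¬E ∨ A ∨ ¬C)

Suppose D = True.
Unit clause (¬C) forces C = False.
That conflicts with the unit clause (C).
So D must be the other value — set D = False.
Unit clause (¬A) forces A = False.
That conflicts with the unit clause (A).
Neither D = True nor D = False works.

UNSATISFIABLE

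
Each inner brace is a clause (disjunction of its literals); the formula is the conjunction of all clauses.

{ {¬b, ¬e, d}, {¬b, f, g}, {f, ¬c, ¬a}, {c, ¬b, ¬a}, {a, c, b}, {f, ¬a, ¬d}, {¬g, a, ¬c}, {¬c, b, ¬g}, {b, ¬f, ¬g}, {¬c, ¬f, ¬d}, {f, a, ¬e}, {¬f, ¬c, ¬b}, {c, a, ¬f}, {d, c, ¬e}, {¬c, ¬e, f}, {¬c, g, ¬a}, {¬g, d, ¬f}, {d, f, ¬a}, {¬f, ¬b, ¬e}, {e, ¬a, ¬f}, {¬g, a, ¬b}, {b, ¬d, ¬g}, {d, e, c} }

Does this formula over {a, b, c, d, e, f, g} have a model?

Satisfiable

Branch on b: set b = False.
Branch on a: set a = False.
Unit clause (c) forces c = True.
Unit clause (¬g) forces g = False.
Branch on f: set f = False.
Unit clause (¬e) forces e = False.
Every clause is now satisfied; d is unconstrained.
A satisfying assignment: a: False, b: False, c: True, d: False, e: False, f: False, g: False.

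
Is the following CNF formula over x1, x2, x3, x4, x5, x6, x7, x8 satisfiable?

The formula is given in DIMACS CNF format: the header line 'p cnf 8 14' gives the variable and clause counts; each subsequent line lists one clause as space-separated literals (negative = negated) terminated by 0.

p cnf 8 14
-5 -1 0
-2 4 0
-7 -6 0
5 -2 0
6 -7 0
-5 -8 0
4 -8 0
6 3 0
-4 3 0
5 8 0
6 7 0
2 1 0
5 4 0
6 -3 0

Try x5 = True.
The clause (¬x1) is unit, so x1 = False.
The clause (¬x8) is unit, so x8 = False.
The clause (x2) is unit, so x2 = True.
The clause (x4) is unit, so x4 = True.
The clause (x3) is unit, so x3 = True.
The clause (x6) is unit, so x6 = True.
The clause (¬x7) is unit, so x7 = False.
This assignment satisfies each clause.
A satisfying assignment: x1 ↦ False,  x2 ↦ True,  x3 ↦ True,  x4 ↦ True,  x5 ↦ True,  x6 ↦ True,  x7 ↦ False,  x8 ↦ False.

Yes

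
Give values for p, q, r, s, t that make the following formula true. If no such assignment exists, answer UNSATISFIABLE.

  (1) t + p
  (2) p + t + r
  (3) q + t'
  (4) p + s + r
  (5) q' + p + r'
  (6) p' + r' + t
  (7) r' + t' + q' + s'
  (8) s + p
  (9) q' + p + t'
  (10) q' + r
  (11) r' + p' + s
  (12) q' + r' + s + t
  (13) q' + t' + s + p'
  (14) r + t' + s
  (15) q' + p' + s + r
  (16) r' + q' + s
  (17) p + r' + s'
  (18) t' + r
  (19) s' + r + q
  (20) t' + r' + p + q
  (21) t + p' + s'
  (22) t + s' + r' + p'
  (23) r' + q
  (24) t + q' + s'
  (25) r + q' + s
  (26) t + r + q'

Try t = 0.
From the singleton clause (p), p = 1.
From the singleton clause (r'), r = 0.
From the singleton clause (q'), q = 0.
From the singleton clause (s'), s = 0.
Every clause now holds.

p=1,  q=0,  r=0,  s=0,  t=0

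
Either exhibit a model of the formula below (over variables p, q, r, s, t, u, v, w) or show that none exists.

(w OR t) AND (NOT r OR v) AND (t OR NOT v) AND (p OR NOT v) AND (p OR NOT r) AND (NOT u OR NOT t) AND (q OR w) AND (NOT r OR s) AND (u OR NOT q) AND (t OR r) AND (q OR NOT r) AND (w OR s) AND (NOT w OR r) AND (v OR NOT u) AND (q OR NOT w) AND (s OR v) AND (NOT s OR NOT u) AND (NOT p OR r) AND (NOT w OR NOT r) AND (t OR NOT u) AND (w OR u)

UNSATISFIABLE

Suppose w = true.
From the singleton clause (r), r = true.
But (NOT r) is also a unit clause — contradiction.
Backtrack on w: now try w = false.
From the singleton clause (t), t = true.
From the singleton clause (NOT u), u = false.
But (u) is also a unit clause — contradiction.
Neither w = true nor w = false works.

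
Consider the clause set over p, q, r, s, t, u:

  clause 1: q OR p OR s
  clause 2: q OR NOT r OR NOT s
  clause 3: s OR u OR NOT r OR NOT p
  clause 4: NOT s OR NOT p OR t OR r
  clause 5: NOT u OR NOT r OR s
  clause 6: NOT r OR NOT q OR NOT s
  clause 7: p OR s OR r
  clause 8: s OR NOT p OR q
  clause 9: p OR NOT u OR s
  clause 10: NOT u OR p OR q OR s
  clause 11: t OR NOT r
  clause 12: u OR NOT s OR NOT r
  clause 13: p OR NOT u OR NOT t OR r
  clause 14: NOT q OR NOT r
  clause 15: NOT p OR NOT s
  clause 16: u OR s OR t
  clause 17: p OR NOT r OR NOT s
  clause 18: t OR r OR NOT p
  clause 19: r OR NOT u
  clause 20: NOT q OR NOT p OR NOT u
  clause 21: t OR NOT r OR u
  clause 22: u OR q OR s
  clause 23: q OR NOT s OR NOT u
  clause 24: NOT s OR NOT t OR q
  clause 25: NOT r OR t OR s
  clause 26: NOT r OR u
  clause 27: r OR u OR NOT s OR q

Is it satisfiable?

Suppose t = false.
Unit clause (NOT r) forces r = false.
Unit clause (NOT p) forces p = false.
Unit clause (s) forces s = true.
Unit clause (NOT u) forces u = false.
Unit clause (q) forces q = true.
This assignment satisfies each clause.
A satisfying assignment: p: false; q: true; r: false; s: true; t: false; u: false.

Satisfiable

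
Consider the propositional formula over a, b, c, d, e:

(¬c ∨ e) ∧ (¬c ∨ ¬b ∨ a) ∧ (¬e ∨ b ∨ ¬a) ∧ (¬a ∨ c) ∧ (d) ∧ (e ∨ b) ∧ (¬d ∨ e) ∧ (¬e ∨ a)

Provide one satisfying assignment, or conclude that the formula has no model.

a=True,  b=True,  c=True,  d=True,  e=True

(d) alone gives d = True.
(e) alone gives e = True.
(a) alone gives a = True.
(b) alone gives b = True.
(c) alone gives c = True.
This assignment satisfies each clause.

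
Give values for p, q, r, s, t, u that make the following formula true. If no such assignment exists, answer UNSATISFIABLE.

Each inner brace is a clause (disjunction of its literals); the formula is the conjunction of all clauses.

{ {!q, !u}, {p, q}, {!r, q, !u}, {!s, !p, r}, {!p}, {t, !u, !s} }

The clause (!p) is unit, so p = false.
The clause (q) is unit, so q = true.
The clause (!u) is unit, so u = false.
All clauses hold; r, s, t can take either value.

p ↦ false; q ↦ true; r ↦ false; s ↦ true; t ↦ false; u ↦ false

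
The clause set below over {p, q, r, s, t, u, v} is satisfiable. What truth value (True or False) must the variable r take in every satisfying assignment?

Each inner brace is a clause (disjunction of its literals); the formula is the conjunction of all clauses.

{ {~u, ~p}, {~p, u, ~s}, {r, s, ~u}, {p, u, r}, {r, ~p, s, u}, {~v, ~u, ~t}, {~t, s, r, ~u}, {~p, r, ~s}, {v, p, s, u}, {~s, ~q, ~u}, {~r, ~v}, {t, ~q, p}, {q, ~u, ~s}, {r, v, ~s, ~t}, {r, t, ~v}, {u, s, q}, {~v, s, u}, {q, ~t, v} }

Suppose r = 0.
Try u = 0.
Unit clause (p) forces p = 1.
Unit clause (~s) forces s = 0.
Now (s) is unsatisfied and unit — conflict.
That branch fails; take u = 1 instead.
Unit clause (~p) forces p = 0.
Unit clause (s) forces s = 1.
Unit clause (~q) forces q = 0.
Now (q) is unsatisfied and unit — conflict.
Both values of u lead to a conflict.
So every satisfying assignment has r = True.

True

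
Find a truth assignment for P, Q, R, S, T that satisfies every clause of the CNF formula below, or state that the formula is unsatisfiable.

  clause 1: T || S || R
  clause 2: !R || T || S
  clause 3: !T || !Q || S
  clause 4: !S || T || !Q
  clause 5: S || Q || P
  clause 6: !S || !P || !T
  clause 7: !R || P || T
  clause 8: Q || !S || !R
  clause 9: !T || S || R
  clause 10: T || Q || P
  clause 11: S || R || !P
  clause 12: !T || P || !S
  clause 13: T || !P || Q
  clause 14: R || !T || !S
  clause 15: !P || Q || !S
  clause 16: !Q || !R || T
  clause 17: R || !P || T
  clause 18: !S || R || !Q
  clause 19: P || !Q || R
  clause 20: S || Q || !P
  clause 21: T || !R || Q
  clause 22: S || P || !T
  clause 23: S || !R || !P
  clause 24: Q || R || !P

Case T = true:
Case Q = false:
Case S = true:
From the singleton clause (!P), P = false.
Now (P) is unsatisfied and unit — conflict.
That branch fails; take S = false instead.
From the singleton clause (P), P = true.
Now (!P) is unsatisfied and unit — conflict.
Neither S = true nor S = false works.
That branch fails; take Q = true instead.
From the singleton clause (S), S = true.
From the singleton clause (!P), P = false.
Now (P) is unsatisfied and unit — conflict.
Neither Q = true nor Q = false works.
That branch fails; take T = false instead.
Case S = true:
From the singleton clause (!Q), Q = false.
From the singleton clause (!R), R = false.
From the singleton clause (P), P = true.
Now (!P) is unsatisfied and unit — conflict.
That branch fails; take S = false instead.
From the singleton clause (R), R = true.
Now (!R) is unsatisfied and unit — conflict.
Neither S = true nor S = false works.
Neither T = true nor T = false works.

UNSATISFIABLE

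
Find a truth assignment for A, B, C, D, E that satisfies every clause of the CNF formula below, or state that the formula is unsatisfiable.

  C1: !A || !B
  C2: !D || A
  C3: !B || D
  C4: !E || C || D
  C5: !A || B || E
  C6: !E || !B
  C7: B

From the singleton clause (B), B = true.
From the singleton clause (!A), A = false.
From the singleton clause (!D), D = false.
But (D) is also a unit clause — contradiction.

UNSATISFIABLE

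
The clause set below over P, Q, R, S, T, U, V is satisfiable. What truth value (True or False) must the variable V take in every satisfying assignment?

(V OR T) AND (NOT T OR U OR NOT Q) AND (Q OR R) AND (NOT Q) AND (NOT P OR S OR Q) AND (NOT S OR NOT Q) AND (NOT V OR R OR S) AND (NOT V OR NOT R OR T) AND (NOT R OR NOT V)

False

Suppose V = true.
From the singleton clause (NOT Q), Q = false.
From the singleton clause (R), R = true.
That conflicts with the unit clause (NOT R).
So every satisfying assignment has V = False.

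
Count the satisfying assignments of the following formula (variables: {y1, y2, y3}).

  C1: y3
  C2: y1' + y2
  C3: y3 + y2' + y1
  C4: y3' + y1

There are 2^3 = 8 truth assignments over (y1, y2, y3).
Check each against the 4 clauses (columns in the order y1, y2, y3):
  F F F  ✗ fails (y3)
  F F T  ✗ fails (y3' + y1)
  F T F  ✗ fails (y3)
  F T T  ✗ fails (y3' + y1)
  T F F  ✗ fails (y3)
  T F T  ✗ fails (y1' + y2)
  T T F  ✗ fails (y3)
  T T T  ✓ satisfies all
1 of the 8 rows is a model.

1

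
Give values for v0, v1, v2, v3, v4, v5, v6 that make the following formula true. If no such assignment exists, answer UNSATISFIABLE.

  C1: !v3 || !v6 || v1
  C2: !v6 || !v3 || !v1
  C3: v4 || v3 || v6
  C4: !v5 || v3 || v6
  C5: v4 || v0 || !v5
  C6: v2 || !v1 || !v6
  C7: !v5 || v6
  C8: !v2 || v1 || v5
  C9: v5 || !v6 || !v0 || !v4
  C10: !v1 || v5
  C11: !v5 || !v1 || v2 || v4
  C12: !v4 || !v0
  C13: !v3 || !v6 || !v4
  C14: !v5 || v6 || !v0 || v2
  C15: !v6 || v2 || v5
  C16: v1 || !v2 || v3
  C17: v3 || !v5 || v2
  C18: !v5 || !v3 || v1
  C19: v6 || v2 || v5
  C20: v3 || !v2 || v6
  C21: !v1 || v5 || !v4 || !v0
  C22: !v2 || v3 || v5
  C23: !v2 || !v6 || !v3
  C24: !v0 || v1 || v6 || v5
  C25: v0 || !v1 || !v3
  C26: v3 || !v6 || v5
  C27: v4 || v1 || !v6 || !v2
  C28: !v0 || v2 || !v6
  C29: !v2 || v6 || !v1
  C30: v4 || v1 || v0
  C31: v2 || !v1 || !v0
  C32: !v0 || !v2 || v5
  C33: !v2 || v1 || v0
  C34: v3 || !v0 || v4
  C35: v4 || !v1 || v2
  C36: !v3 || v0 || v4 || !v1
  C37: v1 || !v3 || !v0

v0: false, v1: true, v2: true, v3: false, v4: true, v5: true, v6: true

Case v5 = true:
The clause (v6) is unit, so v6 = true.
Case v3 = false:
The clause (v2) is unit, so v2 = true.
The clause (v1) is unit, so v1 = true.
Case v4 = true:
The clause (!v0) is unit, so v0 = false.
Every clause now holds.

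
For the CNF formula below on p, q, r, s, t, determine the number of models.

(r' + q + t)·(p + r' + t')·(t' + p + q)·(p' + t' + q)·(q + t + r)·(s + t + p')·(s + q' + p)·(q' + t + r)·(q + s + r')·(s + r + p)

There are 2^5 = 32 truth assignments over (p, q, r, s, t).
Split on q. With q = 1, the clauses containing q are satisfied and q' drops from the rest; 7 of the 2^4 = 16 assignments to the other variables satisfy what remains.
With q = 0, by the same count on the reduced clause set, 0 assignments work.
Total: 7 + 0 = 7.

7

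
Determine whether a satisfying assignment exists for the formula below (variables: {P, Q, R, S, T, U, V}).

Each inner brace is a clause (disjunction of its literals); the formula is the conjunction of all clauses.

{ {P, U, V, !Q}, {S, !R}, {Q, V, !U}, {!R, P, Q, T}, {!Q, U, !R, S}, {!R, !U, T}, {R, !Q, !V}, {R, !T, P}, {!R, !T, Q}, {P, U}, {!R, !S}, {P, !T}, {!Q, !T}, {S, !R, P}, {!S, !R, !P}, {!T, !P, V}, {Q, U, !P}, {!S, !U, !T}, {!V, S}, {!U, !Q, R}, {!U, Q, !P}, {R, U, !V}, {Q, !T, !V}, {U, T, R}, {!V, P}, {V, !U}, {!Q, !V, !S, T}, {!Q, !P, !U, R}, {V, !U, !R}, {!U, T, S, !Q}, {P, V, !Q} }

No

Suppose S = true.
From the singleton clause (!R), R = false.
Suppose Q = false.
Suppose V = true.
From the singleton clause (U), U = true.
From the singleton clause (!T), T = false.
From the singleton clause (!P), P = false.
But (P) is also a unit clause — contradiction.
So V must be the other value — set V = false.
From the singleton clause (!U), U = false.
From the singleton clause (P), P = true.
But (!P) is also a unit clause — contradiction.
Both values of V lead to a conflict.
So Q must be the other value — set Q = true.
From the singleton clause (!V), V = false.
From the singleton clause (!T), T = false.
From the singleton clause (!U), U = false.
But (U) is also a unit clause — contradiction.
Both values of Q lead to a conflict.
So S must be the other value — set S = false.
From the singleton clause (!R), R = false.
From the singleton clause (!V), V = false.
From the singleton clause (!U), U = false.
From the singleton clause (P), P = true.
From the singleton clause (!T), T = false.
But (T) is also a unit clause — contradiction.
Both values of S lead to a conflict.
No assignment satisfies every clause.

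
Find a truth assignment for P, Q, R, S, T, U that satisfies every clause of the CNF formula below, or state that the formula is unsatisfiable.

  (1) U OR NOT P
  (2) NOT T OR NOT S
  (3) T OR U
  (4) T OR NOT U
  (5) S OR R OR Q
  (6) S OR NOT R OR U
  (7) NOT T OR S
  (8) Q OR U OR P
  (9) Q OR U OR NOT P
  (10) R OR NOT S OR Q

UNSATISFIABLE

Suppose U = true.
(T) alone gives T = true.
(NOT S) alone gives S = false.
Now (S) is unsatisfied and unit — conflict.
Backtrack on U: now try U = false.
(NOT P) alone gives P = false.
(T) alone gives T = true.
(NOT S) alone gives S = false.
Now (S) is unsatisfied and unit — conflict.
Both values of U lead to a conflict.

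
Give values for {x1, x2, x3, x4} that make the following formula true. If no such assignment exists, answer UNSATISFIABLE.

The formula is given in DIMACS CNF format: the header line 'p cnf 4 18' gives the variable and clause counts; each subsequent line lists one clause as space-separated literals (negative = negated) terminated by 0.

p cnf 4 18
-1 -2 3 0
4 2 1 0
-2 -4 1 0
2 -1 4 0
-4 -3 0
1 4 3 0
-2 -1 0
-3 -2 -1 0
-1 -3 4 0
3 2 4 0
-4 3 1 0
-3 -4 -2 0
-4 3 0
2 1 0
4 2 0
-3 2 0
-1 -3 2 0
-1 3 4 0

Try x4 = False.
Unit clause (x2) forces x2 = True.
Unit clause (¬x1) forces x1 = False.
Unit clause (x3) forces x3 = True.
All clauses are satisfied.

x1: False, x2: True, x3: True, x4: False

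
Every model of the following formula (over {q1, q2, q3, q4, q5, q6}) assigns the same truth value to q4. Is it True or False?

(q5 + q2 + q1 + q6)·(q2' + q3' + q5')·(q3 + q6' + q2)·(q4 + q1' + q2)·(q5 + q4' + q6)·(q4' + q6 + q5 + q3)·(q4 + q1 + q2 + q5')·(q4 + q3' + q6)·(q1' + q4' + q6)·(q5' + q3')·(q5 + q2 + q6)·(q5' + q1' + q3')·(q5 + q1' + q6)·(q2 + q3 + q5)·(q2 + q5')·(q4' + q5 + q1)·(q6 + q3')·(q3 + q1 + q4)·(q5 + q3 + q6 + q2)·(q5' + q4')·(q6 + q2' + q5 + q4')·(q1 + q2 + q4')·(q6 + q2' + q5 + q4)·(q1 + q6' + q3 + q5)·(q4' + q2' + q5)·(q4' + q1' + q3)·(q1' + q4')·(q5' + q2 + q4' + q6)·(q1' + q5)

False

Suppose q4 = 1.
The clause (q5') is unit, so q5 = 0.
The clause (q6) is unit, so q6 = 1.
The clause (q1) is unit, so q1 = 1.
But (q1') is also a unit clause — contradiction.
So every satisfying assignment has q4 = False.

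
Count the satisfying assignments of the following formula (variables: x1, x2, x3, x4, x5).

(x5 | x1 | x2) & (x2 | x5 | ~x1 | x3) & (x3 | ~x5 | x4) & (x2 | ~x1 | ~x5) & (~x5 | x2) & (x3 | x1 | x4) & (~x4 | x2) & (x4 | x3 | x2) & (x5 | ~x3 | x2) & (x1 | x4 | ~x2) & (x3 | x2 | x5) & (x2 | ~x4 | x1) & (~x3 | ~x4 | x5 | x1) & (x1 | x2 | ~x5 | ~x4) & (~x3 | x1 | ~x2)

9

There are 2^5 = 32 truth assignments over (x1, x2, x3, x4, x5).
Split on x1. With x1 = 1, the clauses containing x1 are satisfied and ~x1 drops from the rest; 7 of the 2^4 = 16 assignments to the other variables satisfy what remains.
With x1 = 0, by the same count on the reduced clause set, 2 assignments work.
(One model: x1=F, x2=T, x3=F, x4=T, x5=F.)
Total: 7 + 2 = 9.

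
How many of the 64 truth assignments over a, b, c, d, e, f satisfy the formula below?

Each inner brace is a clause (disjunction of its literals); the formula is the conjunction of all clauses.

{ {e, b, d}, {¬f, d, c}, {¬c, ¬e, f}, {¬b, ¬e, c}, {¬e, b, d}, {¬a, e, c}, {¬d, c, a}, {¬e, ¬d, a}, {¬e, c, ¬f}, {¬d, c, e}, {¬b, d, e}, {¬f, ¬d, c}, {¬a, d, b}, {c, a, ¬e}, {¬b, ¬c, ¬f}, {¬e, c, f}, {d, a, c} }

7

There are 2^6 = 64 truth assignments over (a, b, c, d, e, f).
Split on e. With e = True, the clauses containing e are satisfied and ¬e drops from the rest; 1 of the 2^5 = 32 assignments to the other variables satisfy what remains.
With e = False, by the same count on the reduced clause set, 6 assignments work.
(One model: a=F, b=F, c=T, d=T, e=F, f=F.)
Total: 1 + 6 = 7.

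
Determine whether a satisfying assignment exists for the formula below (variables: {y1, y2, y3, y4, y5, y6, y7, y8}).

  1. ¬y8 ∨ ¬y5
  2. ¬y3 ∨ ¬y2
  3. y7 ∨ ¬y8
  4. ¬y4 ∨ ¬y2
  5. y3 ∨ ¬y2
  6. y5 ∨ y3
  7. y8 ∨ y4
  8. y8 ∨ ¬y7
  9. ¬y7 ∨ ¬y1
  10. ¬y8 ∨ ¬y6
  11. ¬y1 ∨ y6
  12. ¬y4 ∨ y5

Satisfiable

Case y8 = False:
From the singleton clause (y4), y4 = True.
From the singleton clause (¬y2), y2 = False.
From the singleton clause (¬y7), y7 = False.
From the singleton clause (y5), y5 = True.
Case y1 = False:
All clauses hold; y3, y6 can take either value.
A satisfying assignment: y1 ↦ False, y2 ↦ False, y3 ↦ False, y4 ↦ True, y5 ↦ True, y6 ↦ True, y7 ↦ False, y8 ↦ False.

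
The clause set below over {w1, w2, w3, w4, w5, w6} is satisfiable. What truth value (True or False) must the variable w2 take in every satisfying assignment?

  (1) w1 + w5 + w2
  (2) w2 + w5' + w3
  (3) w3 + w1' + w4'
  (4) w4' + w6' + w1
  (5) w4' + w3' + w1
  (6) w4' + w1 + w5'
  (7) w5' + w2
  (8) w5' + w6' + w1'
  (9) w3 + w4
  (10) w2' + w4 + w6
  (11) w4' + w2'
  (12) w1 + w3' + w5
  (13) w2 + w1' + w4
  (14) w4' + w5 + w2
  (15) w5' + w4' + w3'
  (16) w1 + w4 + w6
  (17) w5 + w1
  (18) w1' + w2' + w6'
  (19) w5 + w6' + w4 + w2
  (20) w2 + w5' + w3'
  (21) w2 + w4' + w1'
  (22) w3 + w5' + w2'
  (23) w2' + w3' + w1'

Suppose w2 = 0.
Unit clause (w5') forces w5 = 0.
Unit clause (w1) forces w1 = 1.
Unit clause (w4) forces w4 = 1.
But (w4') is also a unit clause — contradiction.
So every satisfying assignment has w2 = True.

True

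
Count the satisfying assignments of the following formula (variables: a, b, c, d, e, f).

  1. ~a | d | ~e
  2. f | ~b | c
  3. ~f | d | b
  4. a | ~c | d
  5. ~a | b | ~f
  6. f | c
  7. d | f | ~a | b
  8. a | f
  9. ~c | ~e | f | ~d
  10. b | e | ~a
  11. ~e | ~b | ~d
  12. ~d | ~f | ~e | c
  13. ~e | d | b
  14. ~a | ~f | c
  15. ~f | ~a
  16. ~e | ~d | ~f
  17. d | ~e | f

8

There are 2^6 = 64 truth assignments over (a, b, c, d, e, f).
Split on c. With c = 1, the clauses containing c are satisfied and ~c drops from the rest; 4 of the 2^5 = 32 assignments to the other variables satisfy what remains.
With c = 0, by the same count on the reduced clause set, 4 assignments work.
(One model: a=F, b=F, c=F, d=T, e=F, f=T.)
Total: 4 + 4 = 8.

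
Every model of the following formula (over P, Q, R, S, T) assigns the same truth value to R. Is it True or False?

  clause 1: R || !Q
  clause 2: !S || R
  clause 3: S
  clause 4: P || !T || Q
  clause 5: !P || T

True

Suppose R = false.
Unit clause (!Q) forces Q = false.
Unit clause (!S) forces S = false.
That conflicts with the unit clause (S).
So every satisfying assignment has R = True.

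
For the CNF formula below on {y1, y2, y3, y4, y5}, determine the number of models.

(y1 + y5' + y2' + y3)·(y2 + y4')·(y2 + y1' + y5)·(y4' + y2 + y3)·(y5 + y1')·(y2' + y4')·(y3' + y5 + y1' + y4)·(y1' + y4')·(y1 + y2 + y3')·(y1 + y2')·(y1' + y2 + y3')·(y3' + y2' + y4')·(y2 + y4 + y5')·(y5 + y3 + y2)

2

There are 2^5 = 32 truth assignments over (y1, y2, y3, y4, y5).
Split on y5. With y5 = 1, the clauses containing y5 are satisfied and y5' drops from the rest; 2 of the 2^4 = 16 assignments to the other variables satisfy what remains.
With y5 = 0, by the same count on the reduced clause set, 0 assignments work.
(One model: y1=T, y2=T, y3=F, y4=F, y5=T.)
Total: 2 + 0 = 2.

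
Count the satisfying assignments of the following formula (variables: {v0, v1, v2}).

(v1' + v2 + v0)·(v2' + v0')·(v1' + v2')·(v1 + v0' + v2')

4

There are 2^3 = 8 truth assignments over (v0, v1, v2).
Check each against the 4 clauses (columns in the order v0, v1, v2):
  F F F  ✓ satisfies all
  F F T  ✓ satisfies all
  F T F  ✗ fails (v1' + v2 + v0)
  F T T  ✗ fails (v1' + v2')
  T F F  ✓ satisfies all
  T F T  ✗ fails (v2' + v0')
  T T F  ✓ satisfies all
  T T T  ✗ fails (v2' + v0')
4 of the 8 rows are models.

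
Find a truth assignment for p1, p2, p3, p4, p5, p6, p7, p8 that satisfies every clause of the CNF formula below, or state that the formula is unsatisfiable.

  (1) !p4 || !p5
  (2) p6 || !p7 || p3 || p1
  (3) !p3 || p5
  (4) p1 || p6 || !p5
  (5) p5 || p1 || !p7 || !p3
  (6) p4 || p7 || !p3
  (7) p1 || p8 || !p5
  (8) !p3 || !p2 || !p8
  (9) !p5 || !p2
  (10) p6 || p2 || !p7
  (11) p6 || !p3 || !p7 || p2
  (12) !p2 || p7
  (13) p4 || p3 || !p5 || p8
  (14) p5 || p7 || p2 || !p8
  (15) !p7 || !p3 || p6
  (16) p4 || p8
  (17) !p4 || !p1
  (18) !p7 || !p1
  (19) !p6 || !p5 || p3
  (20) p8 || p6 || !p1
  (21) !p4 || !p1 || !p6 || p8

p1=false; p2=true; p3=false; p4=true; p5=false; p6=true; p7=true; p8=false

Suppose p4 = true.
From the singleton clause (!p5), p5 = false.
From the singleton clause (!p3), p3 = false.
From the singleton clause (!p1), p1 = false.
Suppose p6 = true.
Suppose p2 = true.
From the singleton clause (p7), p7 = true.
No clause remains; p8 is free.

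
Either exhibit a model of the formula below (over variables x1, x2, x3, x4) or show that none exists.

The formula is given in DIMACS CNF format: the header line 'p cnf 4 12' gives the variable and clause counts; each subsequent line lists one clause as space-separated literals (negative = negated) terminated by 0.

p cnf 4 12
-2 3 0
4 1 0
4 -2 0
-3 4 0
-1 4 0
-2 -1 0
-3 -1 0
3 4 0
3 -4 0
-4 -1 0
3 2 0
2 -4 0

x1: False,  x2: True,  x3: True,  x4: True

Suppose x2 = True.
The clause (x3) is unit, so x3 = True.
The clause (x4) is unit, so x4 = True.
The clause (¬x1) is unit, so x1 = False.
All clauses are satisfied.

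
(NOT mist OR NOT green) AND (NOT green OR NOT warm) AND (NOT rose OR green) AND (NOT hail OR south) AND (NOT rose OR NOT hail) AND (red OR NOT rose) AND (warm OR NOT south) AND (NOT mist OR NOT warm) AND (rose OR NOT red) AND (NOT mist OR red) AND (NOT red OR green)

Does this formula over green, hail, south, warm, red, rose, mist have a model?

Try mist = false.
Try green = false.
Unit clause (NOT rose) forces rose = false.
Unit clause (NOT red) forces red = false.
Try hail = false.
Try warm = true.
Every clause is now satisfied; south is unconstrained.
A satisfying assignment: green ↦ false; hail ↦ false; south ↦ true; warm ↦ true; red ↦ false; rose ↦ false; mist ↦ false.

Yes, satisfiable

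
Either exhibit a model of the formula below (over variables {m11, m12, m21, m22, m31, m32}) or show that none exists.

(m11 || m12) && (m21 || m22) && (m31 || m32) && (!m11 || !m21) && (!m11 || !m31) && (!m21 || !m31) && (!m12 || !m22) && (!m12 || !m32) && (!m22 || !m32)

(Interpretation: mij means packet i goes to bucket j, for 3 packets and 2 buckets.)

UNSATISFIABLE

Case m11 = true:
The clause (!m21) is unit, so m21 = false.
The clause (m22) is unit, so m22 = true.
The clause (!m31) is unit, so m31 = false.
The clause (m32) is unit, so m32 = true.
But (!m32) is also a unit clause — contradiction.
Undo m11 and try m11 = false.
The clause (m12) is unit, so m12 = true.
The clause (!m22) is unit, so m22 = false.
The clause (m21) is unit, so m21 = true.
The clause (!m31) is unit, so m31 = false.
The clause (m32) is unit, so m32 = true.
But (!m32) is also a unit clause — contradiction.
Neither m11 = true nor m11 = false works.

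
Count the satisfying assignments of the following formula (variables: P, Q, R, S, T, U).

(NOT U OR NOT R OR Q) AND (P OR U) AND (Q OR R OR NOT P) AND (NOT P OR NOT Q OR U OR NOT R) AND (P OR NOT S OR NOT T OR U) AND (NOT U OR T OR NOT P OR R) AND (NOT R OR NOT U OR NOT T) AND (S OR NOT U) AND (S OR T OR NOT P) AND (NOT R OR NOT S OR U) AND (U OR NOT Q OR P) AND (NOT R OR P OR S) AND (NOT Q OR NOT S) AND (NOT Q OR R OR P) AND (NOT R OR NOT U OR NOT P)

There are 2^6 = 64 truth assignments over (P, Q, R, S, T, U).
Split on U. With U = true, the clauses containing U are satisfied and NOT U drops from the rest; 2 of the 2^5 = 32 assignments to the other variables satisfy what remains.
With U = false, by the same count on the reduced clause set, 2 assignments work.
(One model: P=F, Q=F, R=F, S=T, T=F, U=T.)
Total: 2 + 2 = 4.

4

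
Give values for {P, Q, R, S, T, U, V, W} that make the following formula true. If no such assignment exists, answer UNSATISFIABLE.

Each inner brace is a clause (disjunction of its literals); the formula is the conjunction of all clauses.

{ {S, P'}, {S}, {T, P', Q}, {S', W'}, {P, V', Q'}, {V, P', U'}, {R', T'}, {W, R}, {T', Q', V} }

Unit clause (S) forces S = 1.
Unit clause (W') forces W = 0.
Unit clause (R) forces R = 1.
Unit clause (T') forces T = 0.
Case P = 0:
Case V = 1:
Unit clause (Q') forces Q = 0.
All clauses hold; U can take either value.

P: 0, Q: 0, R: 1, S: 1, T: 0, U: 1, V: 1, W: 0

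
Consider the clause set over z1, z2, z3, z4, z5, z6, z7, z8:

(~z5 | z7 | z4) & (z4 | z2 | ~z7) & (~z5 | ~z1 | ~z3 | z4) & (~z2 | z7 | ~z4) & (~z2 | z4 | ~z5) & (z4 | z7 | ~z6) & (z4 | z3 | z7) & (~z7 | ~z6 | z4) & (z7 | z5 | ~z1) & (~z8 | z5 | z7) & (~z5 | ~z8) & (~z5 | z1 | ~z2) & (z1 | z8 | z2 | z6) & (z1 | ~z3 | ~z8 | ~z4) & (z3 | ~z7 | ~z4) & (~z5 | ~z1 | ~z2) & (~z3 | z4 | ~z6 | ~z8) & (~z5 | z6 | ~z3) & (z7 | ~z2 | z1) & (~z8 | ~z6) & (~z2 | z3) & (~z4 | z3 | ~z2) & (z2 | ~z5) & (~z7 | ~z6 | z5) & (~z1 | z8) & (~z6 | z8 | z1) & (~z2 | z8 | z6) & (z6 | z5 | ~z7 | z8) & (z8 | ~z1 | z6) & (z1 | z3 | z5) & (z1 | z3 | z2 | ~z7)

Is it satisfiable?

Satisfiable

Case z5 = 0:
Case z7 = 1:
The clause (~z6) is unit, so z6 = 0.
The clause (z8) is unit, so z8 = 1.
Case z4 = 1:
The clause (z3) is unit, so z3 = 1.
The clause (z1) is unit, so z1 = 1.
Every clause is now satisfied; z2 is unconstrained.
A satisfying assignment: z1 ↦ 1, z2 ↦ 1, z3 ↦ 1, z4 ↦ 1, z5 ↦ 0, z6 ↦ 0, z7 ↦ 1, z8 ↦ 1.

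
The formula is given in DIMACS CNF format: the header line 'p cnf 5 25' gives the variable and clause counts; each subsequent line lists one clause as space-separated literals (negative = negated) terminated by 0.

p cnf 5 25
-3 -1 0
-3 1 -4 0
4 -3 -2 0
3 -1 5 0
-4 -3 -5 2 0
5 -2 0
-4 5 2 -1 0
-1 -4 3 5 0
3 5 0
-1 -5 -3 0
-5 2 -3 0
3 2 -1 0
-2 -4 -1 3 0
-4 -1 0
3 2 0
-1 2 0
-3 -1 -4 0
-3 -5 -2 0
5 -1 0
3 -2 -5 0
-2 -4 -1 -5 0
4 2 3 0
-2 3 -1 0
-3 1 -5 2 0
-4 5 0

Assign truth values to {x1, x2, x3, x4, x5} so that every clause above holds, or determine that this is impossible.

x1 ↦ False,  x2 ↦ False,  x3 ↦ True,  x4 ↦ False,  x5 ↦ False

Branch on x3: set x3 = True.
From the singleton clause (¬x1), x1 = False.
From the singleton clause (¬x4), x4 = False.
From the singleton clause (¬x2), x2 = False.
From the singleton clause (¬x5), x5 = False.
All clauses are satisfied.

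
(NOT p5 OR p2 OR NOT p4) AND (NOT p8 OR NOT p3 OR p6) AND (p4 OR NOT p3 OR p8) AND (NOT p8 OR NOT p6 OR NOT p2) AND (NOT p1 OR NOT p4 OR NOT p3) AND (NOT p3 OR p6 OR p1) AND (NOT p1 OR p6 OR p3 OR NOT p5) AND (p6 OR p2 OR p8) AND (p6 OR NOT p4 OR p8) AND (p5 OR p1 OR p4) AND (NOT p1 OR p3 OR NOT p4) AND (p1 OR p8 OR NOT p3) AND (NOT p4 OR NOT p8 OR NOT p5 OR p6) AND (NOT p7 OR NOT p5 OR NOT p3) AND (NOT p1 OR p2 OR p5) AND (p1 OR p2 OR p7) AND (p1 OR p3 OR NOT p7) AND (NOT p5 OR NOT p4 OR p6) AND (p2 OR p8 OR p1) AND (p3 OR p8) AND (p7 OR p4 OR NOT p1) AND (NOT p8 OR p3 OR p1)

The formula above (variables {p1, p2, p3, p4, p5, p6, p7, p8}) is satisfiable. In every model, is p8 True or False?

True

Suppose p8 = false.
The clause (p3) is unit, so p3 = true.
The clause (p4) is unit, so p4 = true.
The clause (NOT p1) is unit, so p1 = false.
Now (p1) is unsatisfied and unit — conflict.
So every satisfying assignment has p8 = True.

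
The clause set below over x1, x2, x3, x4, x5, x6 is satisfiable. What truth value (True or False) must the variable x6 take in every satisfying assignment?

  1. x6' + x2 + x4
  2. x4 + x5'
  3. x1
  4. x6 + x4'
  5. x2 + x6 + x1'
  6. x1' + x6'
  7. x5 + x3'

False

Suppose x6 = 1.
Unit clause (x1) forces x1 = 1.
Now (x1') is unsatisfied and unit — conflict.
So every satisfying assignment has x6 = False.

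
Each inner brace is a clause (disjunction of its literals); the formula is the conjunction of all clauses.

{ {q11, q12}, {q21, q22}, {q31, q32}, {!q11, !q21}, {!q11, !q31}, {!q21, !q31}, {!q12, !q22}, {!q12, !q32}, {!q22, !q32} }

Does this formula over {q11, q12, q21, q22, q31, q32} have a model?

Branch on q11: set q11 = true.
The clause (!q21) is unit, so q21 = false.
The clause (q22) is unit, so q22 = true.
The clause (!q31) is unit, so q31 = false.
The clause (q32) is unit, so q32 = true.
That conflicts with the unit clause (!q32).
So q11 must be the other value — set q11 = false.
The clause (q12) is unit, so q12 = true.
The clause (!q22) is unit, so q22 = false.
The clause (q21) is unit, so q21 = true.
The clause (!q31) is unit, so q31 = false.
The clause (q32) is unit, so q32 = true.
That conflicts with the unit clause (!q32).
Either choice for q11 ends in contradiction.
No assignment satisfies every clause.

No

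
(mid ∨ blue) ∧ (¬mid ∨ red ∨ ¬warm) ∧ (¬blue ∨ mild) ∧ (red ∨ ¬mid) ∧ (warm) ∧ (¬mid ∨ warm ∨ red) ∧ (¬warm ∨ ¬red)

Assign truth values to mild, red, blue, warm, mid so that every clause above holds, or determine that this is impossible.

mild ↦ True, red ↦ False, blue ↦ True, warm ↦ True, mid ↦ False

Unit clause (warm) forces warm = True.
Unit clause (¬red) forces red = False.
Unit clause (¬mid) forces mid = False.
Unit clause (blue) forces blue = True.
Unit clause (mild) forces mild = True.
Every clause now holds.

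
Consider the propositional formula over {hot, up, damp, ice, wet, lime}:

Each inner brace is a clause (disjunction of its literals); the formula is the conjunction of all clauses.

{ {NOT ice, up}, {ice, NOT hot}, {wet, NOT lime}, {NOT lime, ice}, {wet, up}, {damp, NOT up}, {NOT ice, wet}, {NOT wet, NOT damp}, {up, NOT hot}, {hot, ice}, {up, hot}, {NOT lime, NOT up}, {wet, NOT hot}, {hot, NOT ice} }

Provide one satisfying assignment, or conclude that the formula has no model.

UNSATISFIABLE

Suppose ice = false.
(NOT hot) alone gives hot = false.
That conflicts with the unit clause (hot).
That branch fails; take ice = true instead.
(up) alone gives up = true.
(damp) alone gives damp = true.
(wet) alone gives wet = true.
That conflicts with the unit clause (NOT wet).
Either choice for ice ends in contradiction.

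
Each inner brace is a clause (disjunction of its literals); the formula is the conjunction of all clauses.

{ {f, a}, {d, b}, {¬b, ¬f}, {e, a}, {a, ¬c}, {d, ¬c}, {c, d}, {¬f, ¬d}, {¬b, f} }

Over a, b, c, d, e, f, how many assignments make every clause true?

There are 2^6 = 64 truth assignments over (a, b, c, d, e, f).
Split on a. With a = True, the clauses containing a are satisfied and ¬a drops from the rest; 4 of the 2^5 = 32 assignments to the other variables satisfy what remains.
With a = False, by the same count on the reduced clause set, 0 assignments work.
(One model: a=T, b=F, c=F, d=T, e=F, f=F.)
Total: 4 + 0 = 4.

4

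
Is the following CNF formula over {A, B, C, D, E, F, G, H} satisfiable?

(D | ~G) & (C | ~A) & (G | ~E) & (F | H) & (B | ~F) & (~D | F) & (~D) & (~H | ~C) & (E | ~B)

From the singleton clause (~D), D = 0.
From the singleton clause (~G), G = 0.
From the singleton clause (~E), E = 0.
From the singleton clause (~B), B = 0.
From the singleton clause (~F), F = 0.
From the singleton clause (H), H = 1.
From the singleton clause (~C), C = 0.
From the singleton clause (~A), A = 0.
Every clause now holds.
A satisfying assignment: A ↦ 0; B ↦ 0; C ↦ 0; D ↦ 0; E ↦ 0; F ↦ 0; G ↦ 0; H ↦ 1.

Yes, satisfiable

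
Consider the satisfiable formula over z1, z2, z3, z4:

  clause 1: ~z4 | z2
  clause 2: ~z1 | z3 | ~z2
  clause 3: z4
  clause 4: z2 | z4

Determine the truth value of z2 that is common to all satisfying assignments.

True

Suppose z2 = 0.
(~z4) alone gives z4 = 0.
That conflicts with the unit clause (z4).
So every satisfying assignment has z2 = True.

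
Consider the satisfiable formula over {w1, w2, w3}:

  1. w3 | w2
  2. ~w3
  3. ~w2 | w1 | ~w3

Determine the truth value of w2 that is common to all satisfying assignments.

Suppose w2 = 0.
(w3) alone gives w3 = 1.
But (~w3) is also a unit clause — contradiction.
So every satisfying assignment has w2 = True.

True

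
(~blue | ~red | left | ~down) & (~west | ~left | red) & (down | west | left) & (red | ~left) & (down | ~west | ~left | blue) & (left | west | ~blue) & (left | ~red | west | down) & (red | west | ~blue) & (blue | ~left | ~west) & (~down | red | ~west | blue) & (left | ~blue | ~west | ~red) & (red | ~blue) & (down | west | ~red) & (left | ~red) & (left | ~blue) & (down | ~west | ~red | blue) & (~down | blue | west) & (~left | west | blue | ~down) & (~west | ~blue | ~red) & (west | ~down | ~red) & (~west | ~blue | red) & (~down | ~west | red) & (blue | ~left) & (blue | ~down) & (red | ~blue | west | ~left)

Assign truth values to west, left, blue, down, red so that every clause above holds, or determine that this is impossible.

Try red = 0.
Unit clause (~left) forces left = 0.
Unit clause (~blue) forces blue = 0.
Unit clause (~down) forces down = 0.
Unit clause (west) forces west = 1.
All clauses are satisfied.

west=1; left=0; blue=0; down=0; red=0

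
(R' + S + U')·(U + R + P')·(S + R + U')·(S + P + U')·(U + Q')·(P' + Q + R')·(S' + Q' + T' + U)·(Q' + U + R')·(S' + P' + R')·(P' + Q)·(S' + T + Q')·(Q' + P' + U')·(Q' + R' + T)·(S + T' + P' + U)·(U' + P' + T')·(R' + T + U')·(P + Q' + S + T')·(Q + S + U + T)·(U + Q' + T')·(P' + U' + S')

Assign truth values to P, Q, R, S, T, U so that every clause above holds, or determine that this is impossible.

P: 0; Q: 1; R: 0; S: 1; T: 1; U: 1

Try U = 1.
Try R = 0.
(S) alone gives S = 1.
(P') alone gives P = 0.
Try T = 1.
No clause remains; Q is free.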